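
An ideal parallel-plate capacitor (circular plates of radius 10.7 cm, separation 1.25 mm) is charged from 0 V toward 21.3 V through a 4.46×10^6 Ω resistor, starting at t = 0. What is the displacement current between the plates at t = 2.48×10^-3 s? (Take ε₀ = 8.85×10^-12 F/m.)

C = ε₀A/d = (8.85×10^-12)(0.03597)/(1.25×10^-3) = 2.547×10^-10 F and τ = RC = 1.136×10^-3 s. I_d in the gap equals the RC charging current.
I_d(t) = (V₀/R) e^(−t/τ) = 4.776×10^-6 · e^(−2.183) = 5.38×10^-7 A.

5.38×10^-7 A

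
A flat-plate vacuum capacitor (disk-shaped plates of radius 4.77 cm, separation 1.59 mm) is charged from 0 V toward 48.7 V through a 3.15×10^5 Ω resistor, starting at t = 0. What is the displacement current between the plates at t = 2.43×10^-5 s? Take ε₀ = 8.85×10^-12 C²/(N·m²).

With C = ε₀A/d = (8.85×10^-12)(7.148×10^-3)/(1.59×10^-3) = 3.979×10^-11 F, the time constant is τ = RC = 1.253×10^-5 s, so t/τ = 1.939 and e^(−t/τ) = 0.1438.
I_d = I_cond = (V₀/R) e^(−t/τ) = (1.546×10^-4)(0.1438) = 2.22×10^-5 A.

2.22×10^-5 A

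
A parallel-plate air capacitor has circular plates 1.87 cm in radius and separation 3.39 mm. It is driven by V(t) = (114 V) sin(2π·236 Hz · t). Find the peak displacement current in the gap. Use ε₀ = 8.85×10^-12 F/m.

The displacement current equals the conduction current C dV/dt, which peaks at C V₀ ω.
With C = ε₀A/d = (8.85×10^-12)(1.099×10^-3)/(3.39×10^-3) = 2.869×10^-12 F and ω = 2πf = 1483 rad/s, I_d,max = (2.869×10^-12)(114)(1483) = 4.85×10^-7 A.

4.85×10^-7 A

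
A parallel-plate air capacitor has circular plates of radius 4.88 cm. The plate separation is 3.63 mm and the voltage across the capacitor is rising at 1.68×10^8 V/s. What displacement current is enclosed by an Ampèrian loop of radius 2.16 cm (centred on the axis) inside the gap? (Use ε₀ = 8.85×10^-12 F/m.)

6.00×10^-4 A

I_d = C dV/dt with C = ε₀πR²/d = 1.824×10^-11 F, so I_d = (1.824×10^-11)(1.68×10^8) = 3.064×10^-3 A.
Since J_d is uniform, the enclosed fraction is (r/R)² = 0.1959, giving I_d,enc = 6.00×10^-4 A.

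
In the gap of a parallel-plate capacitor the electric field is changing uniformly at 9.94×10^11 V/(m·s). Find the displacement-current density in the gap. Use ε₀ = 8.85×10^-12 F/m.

8.80 A/m²

J_d = ε₀ dE/dt = (8.85×10^-12)(9.94×10^11) = 8.80 A/m².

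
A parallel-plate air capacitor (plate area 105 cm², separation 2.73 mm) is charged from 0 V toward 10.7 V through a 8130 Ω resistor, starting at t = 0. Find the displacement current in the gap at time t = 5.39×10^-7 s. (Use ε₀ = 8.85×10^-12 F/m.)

1.88×10^-4 A

C = ε₀A/d = (8.85×10^-12)(0.0105)/(2.73×10^-3) = 3.404×10^-11 F and τ = RC = 2.767×10^-7 s. I_d in the gap equals the RC charging current.
I_d(t) = (V₀/R) e^(−t/τ) = 1.316×10^-3 · e^(−1.948) = 1.88×10^-4 A.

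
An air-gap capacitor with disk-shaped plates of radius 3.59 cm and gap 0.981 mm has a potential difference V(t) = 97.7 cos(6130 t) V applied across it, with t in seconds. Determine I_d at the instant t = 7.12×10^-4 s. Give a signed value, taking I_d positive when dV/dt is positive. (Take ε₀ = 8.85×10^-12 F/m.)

dE/dt = (V₀ω/d)·−sin(ωt) with ωt = 4.36456 rad: (97.7)(6130)(0.9401)/(9.81×10^-4) = 5.739×10^8 V/(m·s).
I_d = ε₀ A dE/dt = (8.85×10^-12)(4.049×10^-3)(5.739×10^8) = 2.06×10^-5 A.

2.06×10^-5 A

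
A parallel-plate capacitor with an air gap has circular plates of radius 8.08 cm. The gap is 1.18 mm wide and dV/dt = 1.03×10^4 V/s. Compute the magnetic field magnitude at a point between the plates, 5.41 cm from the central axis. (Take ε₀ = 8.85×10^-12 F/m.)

2.63×10^-12 T

I_d = C dV/dt with C = ε₀πR²/d = 1.538×10^-10 F, so I_d = (1.538×10^-10)(1.03×10^4) = 1.584×10^-6 A.
An Ampèrian loop of radius r encloses a fraction (r/R)² of I_d. Then B·2πr = μ₀ I_d (r/R)², giving B = μ₀ I_d r/(2πR²) = 2.63×10^-12 T.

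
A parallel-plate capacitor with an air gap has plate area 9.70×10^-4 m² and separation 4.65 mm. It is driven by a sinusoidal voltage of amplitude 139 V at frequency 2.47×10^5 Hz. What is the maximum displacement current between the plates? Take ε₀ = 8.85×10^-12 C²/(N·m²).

(dE/dt)_max = V₀ω/d = 4.639×10^10 V/(m·s); ω = 2πf = 1.552×10^6 rad/s.
I_d,max = ε₀ A (dE/dt)_max = (8.85×10^-12)(9.70×10^-4)(4.639×10^10) = 3.98×10^-4 A.

3.98×10^-4 A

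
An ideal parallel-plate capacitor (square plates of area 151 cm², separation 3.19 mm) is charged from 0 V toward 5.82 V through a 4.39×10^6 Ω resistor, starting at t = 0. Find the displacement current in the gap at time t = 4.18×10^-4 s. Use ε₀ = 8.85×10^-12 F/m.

C = ε₀A/d = (8.85×10^-12)(0.0151)/(3.19×10^-3) = 4.189×10^-11 F and τ = RC = 1.839×10^-4 s. I_d in the gap equals the RC charging current.
I_d(t) = (V₀/R) e^(−t/τ) = 1.326×10^-6 · e^(−2.273) = 1.37×10^-7 A.

1.37×10^-7 A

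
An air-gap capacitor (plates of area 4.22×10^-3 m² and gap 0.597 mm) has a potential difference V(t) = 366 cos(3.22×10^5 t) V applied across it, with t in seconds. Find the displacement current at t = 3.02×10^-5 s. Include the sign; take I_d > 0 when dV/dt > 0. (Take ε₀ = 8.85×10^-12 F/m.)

dE/dt = (V₀ω/d)·−sin(ωt) with ωt = 9.7244 rad: (366)(3.22×10^5)(0.2952)/(5.97×10^-4) = 5.827×10^10 V/(m·s).
I_d = ε₀ A dE/dt = (8.85×10^-12)(4.22×10^-3)(5.827×10^10) = 2.18×10^-3 A.

2.18×10^-3 A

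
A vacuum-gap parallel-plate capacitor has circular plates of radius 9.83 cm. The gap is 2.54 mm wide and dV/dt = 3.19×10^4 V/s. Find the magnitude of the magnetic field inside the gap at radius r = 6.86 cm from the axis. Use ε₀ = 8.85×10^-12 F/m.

4.79×10^-12 T

With E = V/d, dE/dt = 1.256×10^7 V/(m·s) and πR² = 0.03036 m², giving I_d = ε₀ πR² dE/dt = 3.375×10^-6 A.
An Ampèrian loop of radius r encloses a fraction (r/R)² of I_d. Then B·2πr = μ₀ I_d (r/R)², giving B = μ₀ I_d r/(2πR²) = 4.79×10^-12 T.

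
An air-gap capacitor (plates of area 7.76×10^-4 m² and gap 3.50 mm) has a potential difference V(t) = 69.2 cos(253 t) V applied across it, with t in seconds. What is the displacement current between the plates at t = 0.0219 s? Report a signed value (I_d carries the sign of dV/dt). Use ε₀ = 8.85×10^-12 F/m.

dV/dt = (69.2)(253)·−sin(5.5407) = 1.184×10^4 V/s.
I_d = C dV/dt with C = ε₀A/d = (8.85×10^-12)(7.76×10^-4)/(3.50×10^-3) = 1.962×10^-12 F, so I_d = (1.962×10^-12)(1.184×10^4) = 2.32×10^-8 A.

2.32×10^-8 A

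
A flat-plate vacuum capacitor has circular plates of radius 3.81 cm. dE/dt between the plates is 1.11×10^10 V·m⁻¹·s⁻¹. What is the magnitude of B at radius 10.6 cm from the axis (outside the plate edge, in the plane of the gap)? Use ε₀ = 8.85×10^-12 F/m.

8.45×10^-10 T

Through the whole plate area (πR² = 4.560×10^-3 m²), I_d = ε₀ πR² dE/dt = 4.480×10^-4 A.
With r > R the enclosed displacement current is the full I_d; B = μ₀ I_d / (2πr) = 8.45×10^-10 T.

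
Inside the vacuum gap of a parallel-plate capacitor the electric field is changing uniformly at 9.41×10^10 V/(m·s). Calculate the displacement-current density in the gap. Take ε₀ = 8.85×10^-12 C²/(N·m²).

0.833 A/m²

J_d = ε₀ dE/dt = (8.85×10^-12)(9.41×10^10) = 0.833 A/m².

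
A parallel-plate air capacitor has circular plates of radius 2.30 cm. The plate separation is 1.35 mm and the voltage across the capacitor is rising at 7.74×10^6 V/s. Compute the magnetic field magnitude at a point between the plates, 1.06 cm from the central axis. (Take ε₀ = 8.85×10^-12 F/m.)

dE/dt = (dV/dt)/d = 5.733×10^9 V/(m·s); I_d = ε₀(πR²)(dE/dt) = (8.85×10^-12)(1.662×10^-3)(5.733×10^9) = 8.432×10^-5 A.
For r < R the Ampère–Maxwell law gives B(2πr) = μ₀ I_d (r²/R²), so B = μ₀ I_d r/(2πR²) = (4π×10^-7)(8.432×10^-5)(0.0106)/(2π·0.0230²) = 3.38×10^-10 T.

3.38×10^-10 T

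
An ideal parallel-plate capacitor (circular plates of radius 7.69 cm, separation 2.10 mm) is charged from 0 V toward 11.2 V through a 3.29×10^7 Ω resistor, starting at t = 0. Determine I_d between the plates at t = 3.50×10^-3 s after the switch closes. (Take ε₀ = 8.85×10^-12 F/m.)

C = ε₀A/d = (8.85×10^-12)(0.01858)/(2.10×10^-3) = 7.830×10^-11 F and τ = RC = 2.576×10^-3 s. I_d in the gap equals the RC charging current.
I_d(t) = (V₀/R) e^(−t/τ) = 3.404×10^-7 · e^(−1.359) = 8.75×10^-8 A.

8.75×10^-8 A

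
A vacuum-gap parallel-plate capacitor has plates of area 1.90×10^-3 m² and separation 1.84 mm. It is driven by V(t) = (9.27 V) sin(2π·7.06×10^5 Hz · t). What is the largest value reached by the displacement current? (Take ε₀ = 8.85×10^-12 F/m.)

The displacement current equals the conduction current C dV/dt, which peaks at C V₀ ω.
With C = ε₀A/d = (8.85×10^-12)(1.90×10^-3)/(1.84×10^-3) = 9.139×10^-12 F and ω = 2πf = 4.436×10^6 rad/s, I_d,max = (9.139×10^-12)(9.27)(4.436×10^6) = 3.76×10^-4 A.

3.76×10^-4 A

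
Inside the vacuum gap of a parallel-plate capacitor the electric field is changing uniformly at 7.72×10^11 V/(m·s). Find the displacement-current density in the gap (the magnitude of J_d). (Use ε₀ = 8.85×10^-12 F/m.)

6.83 A/m²

The displacement-current density is ε₀ ∂E/∂t = (8.85×10^-12)(7.72×10^11) = 6.83 A/m².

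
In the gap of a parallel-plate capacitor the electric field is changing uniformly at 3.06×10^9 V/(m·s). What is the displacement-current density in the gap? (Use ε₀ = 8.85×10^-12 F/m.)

0.0271 A/m²

J_d = ε₀ ∂E/∂t, so J_d = 0.0271 A/m².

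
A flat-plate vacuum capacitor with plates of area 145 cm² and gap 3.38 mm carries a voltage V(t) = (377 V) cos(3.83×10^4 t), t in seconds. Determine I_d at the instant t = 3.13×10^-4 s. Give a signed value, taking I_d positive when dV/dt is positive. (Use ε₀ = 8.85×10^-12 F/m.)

3.00×10^-4 A

dV/dt = (377)(3.83×10^4)·−sin(11.9879) = 7.894×10^6 V/s.
I_d = C dV/dt with C = ε₀A/d = (8.85×10^-12)(0.0145)/(3.38×10^-3) = 3.797×10^-11 F, so I_d = (3.797×10^-11)(7.894×10^6) = 3.00×10^-4 A.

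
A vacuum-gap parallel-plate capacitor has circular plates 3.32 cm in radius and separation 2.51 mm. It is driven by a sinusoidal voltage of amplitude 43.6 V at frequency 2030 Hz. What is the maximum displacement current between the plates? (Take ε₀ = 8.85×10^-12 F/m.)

6.79×10^-6 A

(dE/dt)_max = V₀ω/d = 2.215×10^8 V/(m·s); ω = 2πf = 1.275×10^4 rad/s.
I_d,max = ε₀ A (dE/dt)_max = (8.85×10^-12)(3.463×10^-3)(2.215×10^8) = 6.79×10^-6 A.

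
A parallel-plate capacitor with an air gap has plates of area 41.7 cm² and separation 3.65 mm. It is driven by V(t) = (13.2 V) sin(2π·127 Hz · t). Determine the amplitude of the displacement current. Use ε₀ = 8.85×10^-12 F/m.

C = ε₀A/d = (8.85×10^-12)(4.17×10^-3)/(3.65×10^-3) = 1.011×10^-11 F; ω = 2πf = 798.0 rad/s.
I_d = C dV/dt, so |I_d|_max = C V₀ ω = (1.011×10^-11)(13.2)(798.0) = 1.06×10^-7 A.

1.06×10^-7 A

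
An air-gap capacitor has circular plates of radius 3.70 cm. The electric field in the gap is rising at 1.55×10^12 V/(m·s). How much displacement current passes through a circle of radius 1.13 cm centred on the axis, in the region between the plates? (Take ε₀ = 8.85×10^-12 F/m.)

I_d = ε₀ dΦ_E/dt = ε₀ πR² (dE/dt) = (8.85×10^-12)(4.301×10^-3)(1.55×10^12) = 0.05900 A through the full plate area.
Through an area πr² the displacement current is I_d·(πr²/πR²) = I_d (r/R)² = 5.50×10^-3 A.

5.50×10^-3 A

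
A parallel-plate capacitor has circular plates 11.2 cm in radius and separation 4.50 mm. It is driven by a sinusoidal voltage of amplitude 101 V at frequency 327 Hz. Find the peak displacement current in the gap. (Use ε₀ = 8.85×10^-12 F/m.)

C = ε₀A/d = (8.85×10^-12)(0.03941)/(4.50×10^-3) = 7.751×10^-11 F; ω = 2πf = 2055 rad/s.
I_d = C dV/dt, so |I_d|_max = C V₀ ω = (7.751×10^-11)(101)(2055) = 1.61×10^-5 A.

1.61×10^-5 A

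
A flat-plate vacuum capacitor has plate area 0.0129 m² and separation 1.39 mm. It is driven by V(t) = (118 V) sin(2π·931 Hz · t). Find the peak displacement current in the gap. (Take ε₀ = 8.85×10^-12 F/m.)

The displacement current equals the conduction current C dV/dt, which peaks at C V₀ ω.
With C = ε₀A/d = (8.85×10^-12)(0.0129)/(1.39×10^-3) = 8.213×10^-11 F and ω = 2πf = 5850 rad/s, I_d,max = (8.213×10^-11)(118)(5850) = 5.67×10^-5 A.

5.67×10^-5 A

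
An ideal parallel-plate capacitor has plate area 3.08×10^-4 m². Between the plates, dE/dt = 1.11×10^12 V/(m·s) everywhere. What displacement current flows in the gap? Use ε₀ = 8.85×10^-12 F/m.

I_d = ε₀ A (dE/dt) = (8.85×10^-12)(3.08×10^-4 m²)(1.11×10^12) = 3.03×10^-3 A.

3.03×10^-3 A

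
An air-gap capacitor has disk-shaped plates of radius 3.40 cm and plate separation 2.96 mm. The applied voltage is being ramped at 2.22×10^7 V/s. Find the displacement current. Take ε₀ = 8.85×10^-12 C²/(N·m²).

2.41×10^-4 A

The field between the plates is E = V/d, so dE/dt = (2.22×10^7)/(2.96×10^-3 m) = 7.500×10^9 V/(m·s).
I_d = ε₀ A (dE/dt) = (8.85×10^-12)(3.632×10^-3)(7.500×10^9) = 2.41×10^-4 A.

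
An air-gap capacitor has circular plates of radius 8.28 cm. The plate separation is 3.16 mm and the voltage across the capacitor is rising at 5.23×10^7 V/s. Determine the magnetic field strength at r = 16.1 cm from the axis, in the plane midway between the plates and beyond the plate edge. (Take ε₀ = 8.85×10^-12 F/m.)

dE/dt = (dV/dt)/d = 1.655×10^10 V/(m·s); I_d = ε₀(πR²)(dE/dt) = (8.85×10^-12)(0.02154)(1.655×10^10) = 3.155×10^-3 A.
Outside the plates the loop encloses all of I_d, so B·2πr = μ₀ I_d and B = 3.92×10^-9 T.

3.92×10^-9 T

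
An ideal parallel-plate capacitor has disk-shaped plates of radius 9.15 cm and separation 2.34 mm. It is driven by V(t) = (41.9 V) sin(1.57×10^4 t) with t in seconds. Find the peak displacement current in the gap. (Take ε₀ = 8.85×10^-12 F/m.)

The displacement current equals the conduction current C dV/dt, which peaks at C V₀ ω.
With C = ε₀A/d = (8.85×10^-12)(0.02630)/(2.34×10^-3) = 9.947×10^-11 F and ω = 1.57×10^4 rad/s, I_d,max = (9.947×10^-11)(41.9)(1.57×10^4) = 6.54×10^-5 A.

6.54×10^-5 A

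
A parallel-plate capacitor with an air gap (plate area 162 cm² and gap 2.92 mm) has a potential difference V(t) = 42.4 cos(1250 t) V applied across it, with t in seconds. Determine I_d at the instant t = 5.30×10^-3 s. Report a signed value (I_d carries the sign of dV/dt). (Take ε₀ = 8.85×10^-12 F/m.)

-8.72×10^-7 A

dE/dt = (V₀ω/d)·−sin(ωt) with ωt = 6.625 rad: (42.4)(1250)(-0.3352)/(2.92×10^-3) = -6.084×10^6 V/(m·s).
I_d = ε₀ A dE/dt = (8.85×10^-12)(0.0162)(-6.084×10^6) = -8.72×10^-7 A.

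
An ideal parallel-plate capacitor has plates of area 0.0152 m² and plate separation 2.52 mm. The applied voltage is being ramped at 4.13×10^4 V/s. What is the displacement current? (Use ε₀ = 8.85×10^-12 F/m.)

2.20×10^-6 A

C = ε₀A/d = (8.85×10^-12)(0.0152)/(2.52×10^-3) = 5.338×10^-11 F.
I_d = C dV/dt = (5.338×10^-11)(4.13×10^4) = 2.20×10^-6 A.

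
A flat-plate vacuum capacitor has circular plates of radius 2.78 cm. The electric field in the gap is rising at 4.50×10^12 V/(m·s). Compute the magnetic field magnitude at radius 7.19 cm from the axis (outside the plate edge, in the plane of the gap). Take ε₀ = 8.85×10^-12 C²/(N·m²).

Through the whole plate area (πR² = 2.428×10^-3 m²), I_d = ε₀ πR² dE/dt = 0.09670 A.
For r ≥ R the full I_d is enclosed: B = μ₀ I_d/(2πr) = (4π×10^-7)(0.09670)/(2π·0.0719) = 2.69×10^-7 T.

2.69×10^-7 T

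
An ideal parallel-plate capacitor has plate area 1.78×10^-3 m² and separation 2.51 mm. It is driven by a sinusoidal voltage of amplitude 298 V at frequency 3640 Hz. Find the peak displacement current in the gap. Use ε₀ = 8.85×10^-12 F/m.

4.28×10^-5 A

The displacement current equals the conduction current C dV/dt, which peaks at C V₀ ω.
With C = ε₀A/d = (8.85×10^-12)(1.78×10^-3)/(2.51×10^-3) = 6.276×10^-12 F and ω = 2πf = 2.287×10^4 rad/s, I_d,max = (6.276×10^-12)(298)(2.287×10^4) = 4.28×10^-5 A.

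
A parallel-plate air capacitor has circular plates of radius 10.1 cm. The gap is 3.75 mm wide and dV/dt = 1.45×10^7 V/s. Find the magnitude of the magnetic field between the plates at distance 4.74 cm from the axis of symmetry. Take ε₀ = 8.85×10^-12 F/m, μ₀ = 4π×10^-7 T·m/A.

dE/dt = (dV/dt)/d = 3.867×10^9 V/(m·s); I_d = ε₀(πR²)(dE/dt) = (8.85×10^-12)(0.03205)(3.867×10^9) = 1.097×10^-3 A.
An Ampèrian loop of radius r encloses a fraction (r/R)² of I_d. Then B·2πr = μ₀ I_d (r/R)², giving B = μ₀ I_d r/(2πR²) = 1.02×10^-9 T.

1.02×10^-9 T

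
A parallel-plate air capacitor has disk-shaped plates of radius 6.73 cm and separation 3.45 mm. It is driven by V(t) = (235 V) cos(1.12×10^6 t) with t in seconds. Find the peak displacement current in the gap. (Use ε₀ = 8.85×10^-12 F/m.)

The displacement current equals the conduction current C dV/dt, which peaks at C V₀ ω.
With C = ε₀A/d = (8.85×10^-12)(0.01423)/(3.45×10^-3) = 3.650×10^-11 F and ω = 1.12×10^6 rad/s, I_d,max = (3.650×10^-11)(235)(1.12×10^6) = 9.61×10^-3 A.

9.61×10^-3 A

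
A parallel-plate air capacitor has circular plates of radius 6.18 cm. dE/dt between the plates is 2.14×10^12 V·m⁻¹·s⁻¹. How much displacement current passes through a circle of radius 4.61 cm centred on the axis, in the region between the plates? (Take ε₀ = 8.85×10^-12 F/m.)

Through the whole plate area (πR² = 0.01200 m²), I_d = ε₀ πR² dE/dt = 0.2273 A.
Since J_d is uniform, the enclosed fraction is (r/R)² = 0.5564, giving I_d,enc = 0.126 A.

0.126 A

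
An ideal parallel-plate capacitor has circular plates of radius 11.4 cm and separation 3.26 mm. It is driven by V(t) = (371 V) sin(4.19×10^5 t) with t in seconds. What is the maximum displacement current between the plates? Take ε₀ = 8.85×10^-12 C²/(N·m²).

(dE/dt)_max = V₀ω/d = 4.768×10^10 V/(m·s); ω = 4.19×10^5 rad/s.
I_d,max = ε₀ A (dE/dt)_max = (8.85×10^-12)(0.04083)(4.768×10^10) = 0.0172 A.

0.0172 A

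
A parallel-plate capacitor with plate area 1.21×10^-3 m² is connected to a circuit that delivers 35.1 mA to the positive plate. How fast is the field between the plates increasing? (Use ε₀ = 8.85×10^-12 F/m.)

3.28×10^12 V/(m·s)

Charge continuity gives I_d = I = 0.0351 A between the plates.
Then dE/dt = I_d/(ε₀A) = 3.28×10^12 V/(m·s).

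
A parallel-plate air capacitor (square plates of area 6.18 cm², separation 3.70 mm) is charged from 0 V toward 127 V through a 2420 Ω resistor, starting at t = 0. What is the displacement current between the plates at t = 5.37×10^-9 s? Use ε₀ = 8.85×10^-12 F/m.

C = ε₀A/d = (8.85×10^-12)(6.18×10^-4)/(3.70×10^-3) = 1.478×10^-12 F, so τ = RC = 3.577×10^-9 s.
The conduction current is I(t) = (V₀/R) e^(−t/τ), and the displacement current between the plates equals it.
t/τ = 1.501; I_d = (127/2420) · e^(−1.501) = (0.05248)(0.2229) = 0.0117 A.

0.0117 A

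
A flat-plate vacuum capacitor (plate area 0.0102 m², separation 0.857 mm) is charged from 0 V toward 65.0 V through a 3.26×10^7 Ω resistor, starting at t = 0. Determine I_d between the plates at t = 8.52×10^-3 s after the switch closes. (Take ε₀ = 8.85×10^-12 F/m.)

C = ε₀A/d = (8.85×10^-12)(0.0102)/(8.57×10^-4) = 1.053×10^-10 F, so τ = RC = 3.433×10^-3 s.
The conduction current is I(t) = (V₀/R) e^(−t/τ), and the displacement current between the plates equals it.
t/τ = 2.482; I_d = (65.0/3.26×10^7) · e^(−2.482) = (1.994×10^-6)(0.08358) = 1.67×10^-7 A.

1.67×10^-7 A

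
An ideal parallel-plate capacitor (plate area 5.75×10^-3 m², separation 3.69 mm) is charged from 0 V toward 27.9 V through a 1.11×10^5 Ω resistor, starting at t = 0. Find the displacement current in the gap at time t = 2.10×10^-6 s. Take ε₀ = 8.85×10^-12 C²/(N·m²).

6.38×10^-5 A

With C = ε₀A/d = (8.85×10^-12)(5.75×10^-3)/(3.69×10^-3) = 1.379×10^-11 F, the time constant is τ = RC = 1.531×10^-6 s, so t/τ = 1.372 and e^(−t/τ) = 0.2536.
I_d = I_cond = (V₀/R) e^(−t/τ) = (2.514×10^-4)(0.2536) = 6.38×10^-5 A.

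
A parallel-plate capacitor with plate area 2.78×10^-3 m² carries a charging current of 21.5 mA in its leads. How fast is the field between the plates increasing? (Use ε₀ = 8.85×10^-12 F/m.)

By continuity, I_d in the gap equals the 21.5 mA flowing in the wire.
Then dE/dt = I_d/(ε₀A) = 8.74×10^11 V/(m·s).

8.74×10^11 V/(m·s)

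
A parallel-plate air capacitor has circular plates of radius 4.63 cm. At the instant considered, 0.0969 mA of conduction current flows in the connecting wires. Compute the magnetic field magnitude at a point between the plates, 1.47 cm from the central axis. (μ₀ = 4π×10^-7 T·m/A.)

Between the plates the displacement current equals the wire current: I_d = 0.0969 mA = 9.69×10^-5 A.
For r < R the Ampère–Maxwell law gives B(2πr) = μ₀ I_d (r²/R²), so B = μ₀ I_d r/(2πR²) = (4π×10^-7)(9.69×10^-5)(0.0147)/(2π·0.0463²) = 1.33×10^-10 T.

1.33×10^-10 T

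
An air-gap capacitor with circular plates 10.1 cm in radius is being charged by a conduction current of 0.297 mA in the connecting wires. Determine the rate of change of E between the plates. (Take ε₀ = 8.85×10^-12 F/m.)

Charge continuity gives I_d = I = 2.97×10^-4 A between the plates.
Since I_d = ε₀ A dE/dt, dE/dt = I_d/(ε₀A) = (2.97×10^-4)/((8.85×10^-12)(0.03205)) = 1.05×10^9 V/(m·s).

1.05×10^9 V/(m·s)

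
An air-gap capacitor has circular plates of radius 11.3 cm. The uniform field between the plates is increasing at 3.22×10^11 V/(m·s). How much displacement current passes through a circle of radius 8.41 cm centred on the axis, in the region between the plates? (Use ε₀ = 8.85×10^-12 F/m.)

0.0633 A

Through the whole plate area (πR² = 0.04011 m²), I_d = ε₀ πR² dE/dt = 0.1143 A.
Since J_d is uniform, the enclosed fraction is (r/R)² = 0.5539, giving I_d,enc = 0.0633 A.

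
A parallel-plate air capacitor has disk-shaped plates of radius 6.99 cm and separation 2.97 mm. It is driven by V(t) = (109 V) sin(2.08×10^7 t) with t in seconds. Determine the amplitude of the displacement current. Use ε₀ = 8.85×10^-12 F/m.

0.104 A

(dE/dt)_max = V₀ω/d = 7.634×10^11 V/(m·s); ω = 2.08×10^7 rad/s.
I_d,max = ε₀ A (dE/dt)_max = (8.85×10^-12)(0.01535)(7.634×10^11) = 0.104 A.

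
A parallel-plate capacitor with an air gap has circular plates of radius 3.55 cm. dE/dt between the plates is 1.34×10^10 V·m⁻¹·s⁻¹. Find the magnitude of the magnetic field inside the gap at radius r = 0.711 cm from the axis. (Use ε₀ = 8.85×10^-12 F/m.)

5.30×10^-10 T

I_d = ε₀ dΦ_E/dt = ε₀ πR² (dE/dt) = (8.85×10^-12)(3.959×10^-3)(1.34×10^10) = 4.695×10^-4 A through the full plate area.
An Ampèrian loop of radius r encloses a fraction (r/R)² of I_d. Then B·2πr = μ₀ I_d (r/R)², giving B = μ₀ I_d r/(2πR²) = 5.30×10^-10 T.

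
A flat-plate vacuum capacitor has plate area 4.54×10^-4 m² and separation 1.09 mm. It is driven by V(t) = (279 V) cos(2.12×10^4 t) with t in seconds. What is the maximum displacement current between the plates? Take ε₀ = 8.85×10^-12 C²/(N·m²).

2.18×10^-5 A

C = ε₀A/d = (8.85×10^-12)(4.54×10^-4)/(1.09×10^-3) = 3.686×10^-12 F; ω = 2.12×10^4 rad/s.
I_d = C dV/dt, so |I_d|_max = C V₀ ω = (3.686×10^-12)(279)(2.12×10^4) = 2.18×10^-5 A.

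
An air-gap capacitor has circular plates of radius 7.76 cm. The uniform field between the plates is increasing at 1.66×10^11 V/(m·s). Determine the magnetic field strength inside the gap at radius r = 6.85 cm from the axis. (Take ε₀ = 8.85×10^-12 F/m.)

6.32×10^-8 T

Through the whole plate area (πR² = 0.01892 m²), I_d = ε₀ πR² dE/dt = 0.02780 A.
∮B·dl = μ₀ I_d,enc with I_d,enc = I_d r²/R² = 0.02166 A; so B = μ₀ I_d,enc/(2πr) = 6.32×10^-8 T.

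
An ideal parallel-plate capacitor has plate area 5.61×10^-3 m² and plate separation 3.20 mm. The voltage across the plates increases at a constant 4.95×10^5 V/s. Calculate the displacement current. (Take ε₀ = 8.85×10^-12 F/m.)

7.68×10^-6 A

C = ε₀A/d = (8.85×10^-12)(5.61×10^-3)/(3.20×10^-3) = 1.552×10^-11 F.
I_d = C dV/dt = (1.552×10^-11)(4.95×10^5) = 7.68×10^-6 A.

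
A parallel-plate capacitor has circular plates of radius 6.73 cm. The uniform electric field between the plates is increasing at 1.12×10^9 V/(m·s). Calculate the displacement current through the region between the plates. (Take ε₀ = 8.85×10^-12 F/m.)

With a uniform field, Φ_E = EA, so I_d = ε₀ A dE/dt = 1.41×10^-4 A.

1.41×10^-4 A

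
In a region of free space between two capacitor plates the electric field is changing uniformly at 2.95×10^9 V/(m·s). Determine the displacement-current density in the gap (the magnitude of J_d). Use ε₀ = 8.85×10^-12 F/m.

J_d = ε₀ dE/dt = (8.85×10^-12)(2.95×10^9) = 0.0261 A/m².

0.0261 A/m²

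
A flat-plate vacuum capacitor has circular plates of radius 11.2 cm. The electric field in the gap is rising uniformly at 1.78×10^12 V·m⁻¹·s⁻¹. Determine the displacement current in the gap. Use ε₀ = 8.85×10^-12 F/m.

0.621 A

With a uniform field, Φ_E = EA, so I_d = ε₀ A dE/dt = 0.621 A.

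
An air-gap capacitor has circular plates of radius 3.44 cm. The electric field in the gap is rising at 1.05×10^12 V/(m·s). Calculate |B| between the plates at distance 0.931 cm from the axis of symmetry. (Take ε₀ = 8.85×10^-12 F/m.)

5.44×10^-8 T

I_d = ε₀ dΦ_E/dt = ε₀ πR² (dE/dt) = (8.85×10^-12)(3.718×10^-3)(1.05×10^12) = 0.03455 A through the full plate area.
∮B·dl = μ₀ I_d,enc with I_d,enc = I_d r²/R² = 2.531×10^-3 A; so B = μ₀ I_d,enc/(2πr) = 5.44×10^-8 T.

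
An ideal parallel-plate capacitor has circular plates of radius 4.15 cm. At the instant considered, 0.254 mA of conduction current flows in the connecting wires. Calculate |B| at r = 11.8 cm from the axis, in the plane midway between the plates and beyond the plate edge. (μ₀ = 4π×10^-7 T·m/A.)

Between the plates the displacement current equals the wire current: I_d = 0.254 mA = 2.54×10^-4 A.
For r ≥ R the full I_d is enclosed: B = μ₀ I_d/(2πr) = (4π×10^-7)(2.54×10^-4)/(2π·0.118) = 4.31×10^-10 T.

4.31×10^-10 T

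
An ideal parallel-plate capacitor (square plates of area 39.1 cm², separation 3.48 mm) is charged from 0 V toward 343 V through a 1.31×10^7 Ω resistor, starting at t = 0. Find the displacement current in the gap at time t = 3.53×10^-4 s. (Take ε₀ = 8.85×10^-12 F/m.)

C = ε₀A/d = (8.85×10^-12)(3.91×10^-3)/(3.48×10^-3) = 9.944×10^-12 F and τ = RC = 1.303×10^-4 s. I_d in the gap equals the RC charging current.
I_d(t) = (V₀/R) e^(−t/τ) = 2.618×10^-5 · e^(−2.709) = 1.74×10^-6 A.

1.74×10^-6 A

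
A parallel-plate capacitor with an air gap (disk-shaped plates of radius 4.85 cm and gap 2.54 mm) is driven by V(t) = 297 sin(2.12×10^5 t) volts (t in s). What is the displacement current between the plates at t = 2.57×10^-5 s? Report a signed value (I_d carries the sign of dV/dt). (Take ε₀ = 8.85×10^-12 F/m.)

1.09×10^-3 A

dV/dt = (297)(2.12×10^5)·cos(5.4484) = 4.227×10^7 V/s.
I_d = C dV/dt with C = ε₀A/d = (8.85×10^-12)(7.390×10^-3)/(2.54×10^-3) = 2.575×10^-11 F, so I_d = (2.575×10^-11)(4.227×10^7) = 1.09×10^-3 A.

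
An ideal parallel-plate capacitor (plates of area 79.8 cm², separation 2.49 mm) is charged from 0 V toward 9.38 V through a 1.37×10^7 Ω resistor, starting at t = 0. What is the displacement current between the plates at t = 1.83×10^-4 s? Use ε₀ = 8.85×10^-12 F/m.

4.28×10^-7 A

C = ε₀A/d = (8.85×10^-12)(7.98×10^-3)/(2.49×10^-3) = 2.836×10^-11 F, so τ = RC = 3.885×10^-4 s.
The conduction current is I(t) = (V₀/R) e^(−t/τ), and the displacement current between the plates equals it.
t/τ = 0.4710; I_d = (9.38/1.37×10^7) · e^(−0.4710) = (6.847×10^-7)(0.6244) = 4.28×10^-7 A.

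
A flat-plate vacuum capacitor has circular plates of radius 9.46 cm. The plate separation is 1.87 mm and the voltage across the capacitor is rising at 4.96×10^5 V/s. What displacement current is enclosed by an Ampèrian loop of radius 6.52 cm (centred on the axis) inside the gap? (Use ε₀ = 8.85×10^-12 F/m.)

I_d = C dV/dt with C = ε₀πR²/d = 1.330×10^-10 F, so I_d = (1.330×10^-10)(4.96×10^5) = 6.597×10^-5 A.
Since J_d is uniform, the enclosed fraction is (r/R)² = 0.4750, giving I_d,enc = 3.13×10^-5 A.

3.13×10^-5 A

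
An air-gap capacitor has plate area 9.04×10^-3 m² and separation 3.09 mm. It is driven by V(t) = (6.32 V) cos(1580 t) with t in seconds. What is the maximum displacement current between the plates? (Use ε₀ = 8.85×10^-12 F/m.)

The displacement current equals the conduction current C dV/dt, which peaks at C V₀ ω.
With C = ε₀A/d = (8.85×10^-12)(9.04×10^-3)/(3.09×10^-3) = 2.589×10^-11 F and ω = 1580 rad/s, I_d,max = (2.589×10^-11)(6.32)(1580) = 2.59×10^-7 A.

2.59×10^-7 A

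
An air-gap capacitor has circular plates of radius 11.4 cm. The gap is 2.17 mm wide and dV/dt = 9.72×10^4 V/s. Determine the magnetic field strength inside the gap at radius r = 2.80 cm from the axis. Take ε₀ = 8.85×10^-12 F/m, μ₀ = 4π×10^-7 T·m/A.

dE/dt = (dV/dt)/d = 4.479×10^7 V/(m·s); I_d = ε₀(πR²)(dE/dt) = (8.85×10^-12)(0.04083)(4.479×10^7) = 1.618×10^-5 A.
An Ampèrian loop of radius r encloses a fraction (r/R)² of I_d. Then B·2πr = μ₀ I_d (r/R)², giving B = μ₀ I_d r/(2πR²) = 6.97×10^-12 T.

6.97×10^-12 T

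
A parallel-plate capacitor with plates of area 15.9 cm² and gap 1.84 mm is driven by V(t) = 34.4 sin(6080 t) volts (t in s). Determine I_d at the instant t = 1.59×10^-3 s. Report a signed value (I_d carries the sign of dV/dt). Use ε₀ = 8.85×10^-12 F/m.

dV/dt = (34.4)(6080)·cos(9.6672) = -2.030×10^5 V/s.
I_d = C dV/dt with C = ε₀A/d = (8.85×10^-12)(1.59×10^-3)/(1.84×10^-3) = 7.648×10^-12 F, so I_d = (7.648×10^-12)(-2.030×10^5) = -1.55×10^-6 A.

-1.55×10^-6 A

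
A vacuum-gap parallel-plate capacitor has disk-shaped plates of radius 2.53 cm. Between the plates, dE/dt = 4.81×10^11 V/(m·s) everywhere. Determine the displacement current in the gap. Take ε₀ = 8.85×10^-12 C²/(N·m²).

8.56×10^-3 A

I_d = ε₀ A (dE/dt) = (8.85×10^-12)(2.011×10^-3 m²)(4.81×10^11) = 8.56×10^-3 A.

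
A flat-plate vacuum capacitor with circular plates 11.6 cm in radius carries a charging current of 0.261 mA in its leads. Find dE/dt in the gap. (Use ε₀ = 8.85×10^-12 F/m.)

By continuity, I_d in the gap equals the 0.261 mA flowing in the wire.
Since I_d = ε₀ A dE/dt, dE/dt = I_d/(ε₀A) = (2.61×10^-4)/((8.85×10^-12)(0.04227)) = 6.98×10^8 V/(m·s).

6.98×10^8 V/(m·s)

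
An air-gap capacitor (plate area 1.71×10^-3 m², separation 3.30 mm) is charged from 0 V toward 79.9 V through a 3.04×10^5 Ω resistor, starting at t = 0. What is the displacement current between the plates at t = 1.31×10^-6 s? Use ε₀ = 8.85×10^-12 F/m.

With C = ε₀A/d = (8.85×10^-12)(1.71×10^-3)/(3.30×10^-3) = 4.586×10^-12 F, the time constant is τ = RC = 1.394×10^-6 s, so t/τ = 0.9397 and e^(−t/τ) = 0.3907.
I_d = I_cond = (V₀/R) e^(−t/τ) = (2.628×10^-4)(0.3907) = 1.03×10^-4 A.

1.03×10^-4 A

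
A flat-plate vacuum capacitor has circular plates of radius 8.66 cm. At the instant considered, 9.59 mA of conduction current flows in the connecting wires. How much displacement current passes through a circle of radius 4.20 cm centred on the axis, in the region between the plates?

By continuity the displacement current in the gap matches the conduction current: I_d = 9.59×10^-3 A.
Since J_d is uniform, the enclosed fraction is (r/R)² = 0.2352, giving I_d,enc = 2.26×10^-3 A.

2.26×10^-3 A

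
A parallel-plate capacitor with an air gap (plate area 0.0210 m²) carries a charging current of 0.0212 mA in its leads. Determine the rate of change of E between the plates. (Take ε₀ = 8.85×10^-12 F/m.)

1.14×10^8 V/(m·s)

By continuity, I_d in the gap equals the 0.0212 mA flowing in the wire.
Since I_d = ε₀ A dE/dt, dE/dt = I_d/(ε₀A) = (2.12×10^-5)/((8.85×10^-12)(0.0210)) = 1.14×10^8 V/(m·s).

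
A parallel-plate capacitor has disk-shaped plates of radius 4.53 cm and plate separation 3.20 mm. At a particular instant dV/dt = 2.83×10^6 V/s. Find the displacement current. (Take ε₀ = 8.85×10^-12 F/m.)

The field between the plates is E = V/d, so dE/dt = (2.83×10^6)/(3.20×10^-3 m) = 8.844×10^8 V/(m·s).
I_d = ε₀ A (dE/dt) = (8.85×10^-12)(6.447×10^-3)(8.844×10^8) = 5.05×10^-5 A.

5.05×10^-5 A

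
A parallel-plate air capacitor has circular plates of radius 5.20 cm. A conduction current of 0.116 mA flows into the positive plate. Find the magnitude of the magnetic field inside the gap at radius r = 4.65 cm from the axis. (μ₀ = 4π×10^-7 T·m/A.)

Between the plates the displacement current equals the wire current: I_d = 0.116 mA = 1.16×10^-4 A.
An Ampèrian loop of radius r encloses a fraction (r/R)² of I_d. Then B·2πr = μ₀ I_d (r/R)², giving B = μ₀ I_d r/(2πR²) = 3.99×10^-10 T.

3.99×10^-10 T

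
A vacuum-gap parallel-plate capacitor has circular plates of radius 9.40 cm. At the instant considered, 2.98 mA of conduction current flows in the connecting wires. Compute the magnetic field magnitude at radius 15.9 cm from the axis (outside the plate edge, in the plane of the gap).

By continuity the displacement current in the gap matches the conduction current: I_d = 2.98×10^-3 A.
With r > R the enclosed displacement current is the full I_d; B = μ₀ I_d / (2πr) = 3.75×10^-9 T.

3.75×10^-9 T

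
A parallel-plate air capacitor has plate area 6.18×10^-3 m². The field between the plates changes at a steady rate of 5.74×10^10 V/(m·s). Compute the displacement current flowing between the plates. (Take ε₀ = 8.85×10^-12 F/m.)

I_d = ε₀ A (dE/dt) = (8.85×10^-12)(6.18×10^-3 m²)(5.74×10^10) = 3.14×10^-3 A.

3.14×10^-3 A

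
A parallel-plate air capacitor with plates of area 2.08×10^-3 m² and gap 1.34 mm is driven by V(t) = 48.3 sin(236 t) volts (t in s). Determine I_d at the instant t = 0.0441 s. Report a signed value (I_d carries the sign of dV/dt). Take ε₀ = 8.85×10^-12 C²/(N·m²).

C = ε₀A/d = (8.85×10^-12)(2.08×10^-3)/(1.34×10^-3) = 1.374×10^-11 F. dV/dt = V₀ω·cos(ωt); at ωt = 10.4076 rad this factor is -0.5547.
I_d = C dV/dt = (1.374×10^-11)(48.3)(236)(-0.5547) = -8.69×10^-8 A.

-8.69×10^-8 A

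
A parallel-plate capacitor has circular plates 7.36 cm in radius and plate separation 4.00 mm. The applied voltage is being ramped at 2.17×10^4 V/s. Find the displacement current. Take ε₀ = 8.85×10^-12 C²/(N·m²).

8.17×10^-7 A

The displacement current equals the charging current C dV/dt. With C = ε₀A/d = (8.85×10^-12)(0.01702)/(4.00×10^-3) = 3.766×10^-11 F, I_d = (3.766×10^-11)(2.17×10^4) = 8.17×10^-7 A.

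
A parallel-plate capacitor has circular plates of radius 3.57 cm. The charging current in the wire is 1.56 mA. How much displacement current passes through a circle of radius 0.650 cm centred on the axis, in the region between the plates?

By continuity the displacement current in the gap matches the conduction current: I_d = 1.56×10^-3 A.
Since J_d is uniform, the enclosed fraction is (r/R)² = 0.03315, giving I_d,enc = 5.17×10^-5 A.

5.17×10^-5 A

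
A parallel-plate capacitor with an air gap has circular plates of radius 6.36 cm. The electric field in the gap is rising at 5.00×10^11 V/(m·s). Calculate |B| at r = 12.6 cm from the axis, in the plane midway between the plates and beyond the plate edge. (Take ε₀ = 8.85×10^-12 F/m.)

Total displacement current: I_d = ε₀(πR²)(dE/dt) = (8.85×10^-12)(0.01271)(5.00×10^11) = 0.05624 A.
Outside the plates the loop encloses all of I_d, so B·2πr = μ₀ I_d and B = 8.93×10^-8 T.

8.93×10^-8 T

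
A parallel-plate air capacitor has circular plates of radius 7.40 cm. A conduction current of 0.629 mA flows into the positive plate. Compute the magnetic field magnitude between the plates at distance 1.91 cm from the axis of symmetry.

4.39×10^-10 T

By continuity the displacement current in the gap matches the conduction current: I_d = 6.29×10^-4 A.
∮B·dl = μ₀ I_d,enc with I_d,enc = I_d r²/R² = 4.190×10^-5 A; so B = μ₀ I_d,enc/(2πr) = 4.39×10^-10 T.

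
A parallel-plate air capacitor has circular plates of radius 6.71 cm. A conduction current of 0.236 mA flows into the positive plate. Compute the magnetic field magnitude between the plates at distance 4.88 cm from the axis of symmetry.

5.12×10^-10 T

No conduction current crosses the gap, so I_d there equals the 2.36×10^-4 A in the leads.
An Ampèrian loop of radius r encloses a fraction (r/R)² of I_d. Then B·2πr = μ₀ I_d (r/R)², giving B = μ₀ I_d r/(2πR²) = 5.12×10^-10 T.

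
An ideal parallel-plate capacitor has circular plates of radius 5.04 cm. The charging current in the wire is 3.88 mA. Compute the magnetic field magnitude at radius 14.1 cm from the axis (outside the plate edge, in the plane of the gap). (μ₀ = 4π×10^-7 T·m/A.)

5.50×10^-9 T

By continuity the displacement current in the gap matches the conduction current: I_d = 3.88×10^-3 A.
For r ≥ R the full I_d is enclosed: B = μ₀ I_d/(2πr) = (4π×10^-7)(3.88×10^-3)/(2π·0.141) = 5.50×10^-9 T.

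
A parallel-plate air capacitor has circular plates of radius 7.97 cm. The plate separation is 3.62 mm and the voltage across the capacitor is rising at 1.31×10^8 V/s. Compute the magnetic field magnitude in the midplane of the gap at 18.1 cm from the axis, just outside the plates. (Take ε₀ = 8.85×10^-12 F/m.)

7.06×10^-9 T

I_d = C dV/dt with C = ε₀πR²/d = 4.880×10^-11 F, so I_d = (4.880×10^-11)(1.31×10^8) = 6.393×10^-3 A.
With r > R the enclosed displacement current is the full I_d; B = μ₀ I_d / (2πr) = 7.06×10^-9 T.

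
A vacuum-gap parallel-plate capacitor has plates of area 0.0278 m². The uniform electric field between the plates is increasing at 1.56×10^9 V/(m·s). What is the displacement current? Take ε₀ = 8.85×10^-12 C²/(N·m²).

3.84×10^-4 A

The displacement current is ε₀ times dΦ_E/dt = ε₀ A dE/dt = (8.85×10^-12)(0.0278)(1.56×10^9) = 3.84×10^-4 A.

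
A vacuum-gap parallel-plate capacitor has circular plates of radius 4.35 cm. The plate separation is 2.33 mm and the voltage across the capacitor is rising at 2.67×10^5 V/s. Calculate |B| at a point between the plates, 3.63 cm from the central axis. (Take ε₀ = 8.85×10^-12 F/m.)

2.31×10^-11 T

dE/dt = (dV/dt)/d = 1.146×10^8 V/(m·s); I_d = ε₀(πR²)(dE/dt) = (8.85×10^-12)(5.945×10^-3)(1.146×10^8) = 6.029×10^-6 A.
∮B·dl = μ₀ I_d,enc with I_d,enc = I_d r²/R² = 4.198×10^-6 A; so B = μ₀ I_d,enc/(2πr) = 2.31×10^-11 T.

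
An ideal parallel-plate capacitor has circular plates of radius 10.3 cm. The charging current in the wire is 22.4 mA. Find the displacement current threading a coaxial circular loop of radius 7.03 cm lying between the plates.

By continuity the displacement current in the gap matches the conduction current: I_d = 0.0224 A.
The field is uniform, so I_d,enc = I_d (r/R)² = (0.0224)(7.03/10.3)² = 0.0104 A.

0.0104 A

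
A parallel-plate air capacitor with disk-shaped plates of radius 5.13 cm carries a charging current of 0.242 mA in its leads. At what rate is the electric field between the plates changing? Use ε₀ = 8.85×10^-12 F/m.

Charge continuity gives I_d = I = 2.42×10^-4 A between the plates.
Since I_d = ε₀ A dE/dt, dE/dt = I_d/(ε₀A) = (2.42×10^-4)/((8.85×10^-12)(8.268×10^-3)) = 3.31×10^9 V/(m·s).

3.31×10^9 V/(m·s)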